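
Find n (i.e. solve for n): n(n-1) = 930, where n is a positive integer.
31

Reasoning: n² − n − 930 = 0, so n = (1 ± √(1 + 4·930))/2 = (1 ± √3,721)/2 = (1 ± 61)/2, i.e. n = 31 or n = -30. Taking the positive root, n = 31 (check: 31×30 = 930).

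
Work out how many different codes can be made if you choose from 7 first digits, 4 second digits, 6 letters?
168

By the multiplication principle: 7 × 4 × 6 = 168.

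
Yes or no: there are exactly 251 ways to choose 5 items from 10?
C(10,5) = 252 ≠ 251.
Final answer: No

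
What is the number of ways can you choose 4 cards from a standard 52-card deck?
270,725

Solution: C(52,4) = 270,725.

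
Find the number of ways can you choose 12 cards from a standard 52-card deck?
C(52,12) = 206,379,406,870.

Answer: 206,379,406,870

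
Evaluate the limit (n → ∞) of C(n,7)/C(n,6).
∞

Explanation: C(n,7)/C(n,6) = (n-6)/7 → ∞ as n → ∞.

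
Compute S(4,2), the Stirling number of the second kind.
7

Using the Stirling recurrence: S(n,k) = k·S(n-1,k) + S(n-1,k-1)
S(4,2) = 2·S(3,2) + S(3,1)
         = 2·3 + 1
         = 6 + 1
         = 7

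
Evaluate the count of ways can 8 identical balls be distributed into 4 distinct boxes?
165

Solution: C(8+4-1, 4-1) = C(11, 3) = 165.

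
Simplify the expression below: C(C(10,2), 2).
990

Explanation: C(10,2) = 45, then C(45, 2) = 990.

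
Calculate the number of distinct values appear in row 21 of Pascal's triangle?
Row 21 has entries C(21,0)..C(21,21); by symmetry C(21,k)=C(21,21-k), giving 11 distinct values.
Final answer: 11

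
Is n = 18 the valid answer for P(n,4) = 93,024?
No

Explanation: P(18,4) = 18·17·16·15 = 73,440, which does not equal 93,024.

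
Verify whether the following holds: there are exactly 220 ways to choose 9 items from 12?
True

Working:
C(12,9) = 220.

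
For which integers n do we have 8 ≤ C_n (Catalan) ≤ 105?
4, 5

Reasoning: C_3=5; C_4=14; C_5=42; C_6=132. So valid n = 4, 5.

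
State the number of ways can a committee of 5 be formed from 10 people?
C(10,5) = 10! / (5! × (10-5)!)
         = 10! / (5! × 5!)
         = 252
Final answer: 252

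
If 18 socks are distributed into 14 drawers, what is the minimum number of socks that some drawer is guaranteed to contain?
Pigeonhole: ⌈18/14⌉ = 2.

Answer: 2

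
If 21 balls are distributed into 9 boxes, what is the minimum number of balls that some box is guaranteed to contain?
Pigeonhole: ⌈21/9⌉ = 3.

Answer: 3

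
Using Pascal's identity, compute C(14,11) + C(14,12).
455

Reasoning: C(14,11) + C(14,12) = C(15,12) = 455.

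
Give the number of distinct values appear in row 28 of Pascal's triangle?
15

Explanation: Row 28 has entries C(28,0)..C(28,28); by symmetry C(28,k)=C(28,28-k), giving 15 distinct values.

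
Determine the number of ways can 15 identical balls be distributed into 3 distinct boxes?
C(15+3-1, 3-1) = C(17, 2) = 136.

Answer: 136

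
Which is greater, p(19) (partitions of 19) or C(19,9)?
C(19,9)

Reasoning: Pentagonal recurrence p(n) = p(n−1) + p(n−2) − p(n−5) − p(n−7) + …: p(19) = p(18) + p(17) − p(14) − p(12) + p(7) + p(4) = 385 + 297 − 135 − 77 + 15 + 5 = 490; C(19,9) = 92,378.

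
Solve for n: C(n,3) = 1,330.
21

Working:
C(n,3) = n(n−1)(n−2)/3! is increasing in n, and n(n−1)(n−2) = 3!·1,330 = 7,980 ≈ (n−1)^3 gives n ≈ 21.0. Check: C(19,3) = 969, C(20,3) = 1,140, C(21,3) = 1,330 ✓. So n = 21.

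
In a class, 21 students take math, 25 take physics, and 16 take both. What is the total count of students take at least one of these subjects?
30

Explanation: |A∪B| = |A|+|B|-|A∩B| = 21+25-16 = 30.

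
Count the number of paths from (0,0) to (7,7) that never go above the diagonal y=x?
Counted by the Catalan number C_7: C_7 = C(14,7)/(7+1) = 3,432/8 = 429.
Final answer: 429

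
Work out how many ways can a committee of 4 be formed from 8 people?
70

Working:
C(8,4) = 8! / (4! × (8-4)!)
         = 8! / (4! × 4!)
         = 70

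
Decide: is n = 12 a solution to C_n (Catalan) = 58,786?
No

C_12 = C(24,12)/(12+1) = 2,704,156/13 = 208,012, which does not equal 58,786.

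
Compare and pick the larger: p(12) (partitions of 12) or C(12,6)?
C(12,6)

Explanation: Pentagonal recurrence p(n) = p(n−1) + p(n−2) − p(n−5) − p(n−7) + …: p(12) = p(11) + p(10) − p(7) − p(5) + p(0) = 56 + 42 − 15 − 7 + 1 = 77; C(12,6) = 924.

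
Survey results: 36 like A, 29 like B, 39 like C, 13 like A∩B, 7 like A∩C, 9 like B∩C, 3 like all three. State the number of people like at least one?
78

Reasoning: |A∪B∪C| = 36+29+39-13-7-9+3 = 78.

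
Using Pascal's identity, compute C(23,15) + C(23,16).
735,471

Reasoning: C(23,15) + C(23,16) = C(24,16) = 735,471.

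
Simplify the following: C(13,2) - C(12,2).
C(13,2) - C(12,2) = C(12,1) = 12.
Final answer: 12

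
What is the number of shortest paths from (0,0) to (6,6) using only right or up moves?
Choose 6 rights from 12 moves: C(12,6) = 924.
Final answer: 924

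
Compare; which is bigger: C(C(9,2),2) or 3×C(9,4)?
C(C(9,2),2)
C(C(9,2),2)=630, 3×C(9,4)=378.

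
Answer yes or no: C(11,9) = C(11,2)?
Yes

Explanation: Symmetry C(n,k) = C(n,n-k): C(11,9) = 55 and C(11,2) = 55. Both sides agree, so the statement holds.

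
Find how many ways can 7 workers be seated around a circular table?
720

Working:
Circular arrangements: (7-1)! = 720.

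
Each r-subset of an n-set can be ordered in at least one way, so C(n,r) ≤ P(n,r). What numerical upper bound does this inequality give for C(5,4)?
P(5,4) = 5·4·3·2 = 120, so C(5,4) ≤ 120. (The bound is loose by a factor of 4! = 24: C(5,4) = 120/24 = 5.)

Answer: 120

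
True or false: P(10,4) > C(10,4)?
True
P(10,4) = 5,040 and C(10,4) = 210; P(n,r) = r! × C(n,r) so P > C whenever r ≥ 2.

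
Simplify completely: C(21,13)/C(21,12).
9/13

Reasoning: C(n,k+1)/C(n,k) = (n−k)/(k+1). Here (21−12)/(12+1) = 9/13 = 9/13.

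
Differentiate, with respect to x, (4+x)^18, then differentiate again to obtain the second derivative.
306(4+x)^16

Reasoning: First derivative: 18(4+x)^{17}. Second derivative: 18·17·(4+x)^{16} = 306(4+x)^{16}.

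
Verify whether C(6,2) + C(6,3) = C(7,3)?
Pascal's identity: LHS = 15 + 20 = 35; RHS = C(7,3) = 35. Both sides agree, so the statement holds.
Final answer: True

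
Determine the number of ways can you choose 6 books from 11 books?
462

C(11,6) = 11! / (6! × (11-6)!)
         = 11! / (6! × 5!)
         = 462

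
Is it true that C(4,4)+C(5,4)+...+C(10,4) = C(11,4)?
Hockey stick identity gives Σ = C(11,5) = 462; RHS C(11,4) = 330.

Answer: False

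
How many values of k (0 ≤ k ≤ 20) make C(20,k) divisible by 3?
Checking C(20,k) mod 3 for k = 0..20: divisible at k = 3, 4, 5, 6, 7, 8, 12, 13, 14, 15, 16, 17. That's 12 values.

Answer: 12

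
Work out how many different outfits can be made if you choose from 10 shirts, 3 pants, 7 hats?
By the multiplication principle: 10 × 3 × 7 = 210.

Answer: 210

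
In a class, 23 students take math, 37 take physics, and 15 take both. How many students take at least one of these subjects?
45

Working:
|A∪B| = |A|+|B|-|A∩B| = 23+37-15 = 45.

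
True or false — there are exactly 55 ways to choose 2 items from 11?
True
C(11,2) = 55.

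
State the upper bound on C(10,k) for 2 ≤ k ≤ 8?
C(10,k) is maximised at the centre of the row: C(10,5) = 252.
Final answer: 252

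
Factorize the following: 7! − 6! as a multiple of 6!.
7! − 6! = 7·6! − 6! = (7 − 1)·6! = 6 × 6! = 4,320.
Final answer: 6 × 6! = 4,320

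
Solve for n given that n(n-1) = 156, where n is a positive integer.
13

Reasoning: n² − n − 156 = 0, so n = (1 ± √(1 + 4·156))/2 = (1 ± √625)/2 = (1 ± 25)/2, i.e. n = 13 or n = -12. Taking the positive root, n = 13 (check: 13×12 = 156).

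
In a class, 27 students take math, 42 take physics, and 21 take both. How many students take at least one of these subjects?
48

Working:
|A∪B| = |A|+|B|-|A∩B| = 27+42-21 = 48.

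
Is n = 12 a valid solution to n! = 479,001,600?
12! = 12·11! = 12·39,916,800 = 479,001,600, which equals 479,001,600.

Answer: Yes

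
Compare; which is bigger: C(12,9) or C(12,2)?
C(12,9)=220, C(12,2)=66.
Final answer: C(12,9)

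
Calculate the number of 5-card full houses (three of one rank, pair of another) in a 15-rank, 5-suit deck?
21,000

Working:
Triple rank: 15. Triple suits: C(5,3)=10. Pair rank: 14. Pair suits: C(5,2)=10. Total: 21,000.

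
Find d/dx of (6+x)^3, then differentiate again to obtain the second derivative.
6(6+x)^1
First derivative: 3(6+x)^{2}. Second derivative: 3·2·(6+x)^{1} = 6(6+x)^{1}.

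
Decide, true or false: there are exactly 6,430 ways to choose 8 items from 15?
False

C(15,8) = 6,435 ≠ 6430.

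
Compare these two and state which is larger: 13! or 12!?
13!=6,227,020,800, 12!=479,001,600. 13! > 12!.

Answer: 13!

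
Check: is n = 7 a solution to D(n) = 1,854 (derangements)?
Yes

Working:
D(7) = (7-1)·[D(6) + D(5)] = 6·[265 + 44] = 1,854, which equals 1,854.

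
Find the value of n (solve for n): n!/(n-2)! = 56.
8

Working:
n!/(n-2)! = n×(n-1), a product of 2 consecutive integers ≈ (n−0.5)^2. 56^(1/2) + 0.5 ≈ 8.0; check n = 8: 8×7 = 56 ✓. So n = 8.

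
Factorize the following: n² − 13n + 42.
(n − 6)(n − 7)

Solution: Seek roots whose sum is 13 and product is 42: (6, 7). So n² − 13n + 42 = (n − 6)(n − 7).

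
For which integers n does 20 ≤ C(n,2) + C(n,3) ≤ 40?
5, 6

Explanation: C(4,2)+C(4,3)=10; C(5,2)+C(5,3)=20; C(6,2)+C(6,3)=35; C(7,2)+C(7,3)=56. So valid n = 5, 6.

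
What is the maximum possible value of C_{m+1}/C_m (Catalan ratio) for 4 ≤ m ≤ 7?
10/3

Reasoning: C_{m+1}/C_m = 2(2m+1)/(m+2), which increases with m. Maximum at m = 7: 2·15/9 = 10/3.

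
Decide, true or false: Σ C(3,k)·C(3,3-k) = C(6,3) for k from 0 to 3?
True

Working:
Vandermonde's identity gives C(6,3) = 20; RHS C(6,3) = 20.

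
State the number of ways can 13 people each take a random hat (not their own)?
2,290,792,932
Using D(n) = (n-1)[D(n-1) + D(n-2)]:
D(13) = (13-1) × [D(12) + D(11)]
      = 12 × [176214841 + 14684570]
      = 12 × 190899411
      = 2,290,792,932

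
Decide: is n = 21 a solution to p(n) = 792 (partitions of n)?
Yes

Explanation: Pentagonal recurrence p(n) = p(n−1) + p(n−2) − p(n−5) − p(n−7) + …: p(21) = p(20) + p(19) − p(16) − p(14) + p(9) + p(6) = 627 + 490 − 231 − 135 + 30 + 11 = 792, which equals 792.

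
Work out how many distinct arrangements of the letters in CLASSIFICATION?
1,816,214,400

Word has 14 letters (C=2, L=1, A=2, S=2, I=3, F=1, T=1, O=1, N=1). Arrangements: 14!/Π(k!) = 1,816,214,400.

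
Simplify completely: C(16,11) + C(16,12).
By Pascal's identity: C(17,12) = 6,188.

Answer: 6,188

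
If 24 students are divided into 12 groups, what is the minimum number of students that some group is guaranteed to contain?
2
Pigeonhole: ⌈24/12⌉ = 2.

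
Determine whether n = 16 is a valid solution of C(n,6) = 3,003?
C(16,6) = 16·15·14·13·12·11/6! = 5,765,760/720 = 8,008, which does not equal 3,003.

Answer: No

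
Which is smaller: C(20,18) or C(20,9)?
C(20,18)

Working:
C(20,18)=190, C(20,9)=167,960.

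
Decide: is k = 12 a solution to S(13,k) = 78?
Yes
S(13,12) = 12·S(12,12) + S(12,11) = 12·1 + 66 = 78, which equals 78.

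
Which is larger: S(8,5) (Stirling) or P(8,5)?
P(8,5)

Solution: S(8,5) = 5·S(7,5) + S(7,4) = 5·140 + 350 = 1,050; P(8,5) = 6,720.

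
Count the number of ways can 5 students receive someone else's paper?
44

Working:
Using D(n) = (n-1)[D(n-1) + D(n-2)]:
D(5) = (5-1) × [D(4) + D(3)]
      = 4 × [9 + 2]
      = 4 × 11
      = 44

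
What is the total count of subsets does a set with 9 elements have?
512

Explanation: Each element can be included or excluded: 2^9 = 512.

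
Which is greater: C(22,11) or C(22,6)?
C(22,11)

Solution: C(22,11)=705,432, C(22,6)=74,613.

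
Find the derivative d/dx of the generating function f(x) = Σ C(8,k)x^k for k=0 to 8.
Σ k·C(8,k)x^(k-1) for k=1 to 8

Term-by-term differentiation gives Σ k·C(8,k)x^{k-1} for k=1 to 8.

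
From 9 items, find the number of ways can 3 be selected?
84

Reasoning: C(9,3) = 9! / (3! × (9-3)!)
         = 9! / (3! × 6!)
         = 84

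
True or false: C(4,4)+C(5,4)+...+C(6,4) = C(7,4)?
False

Working:
Hockey stick identity gives Σ = C(7,5) = 21; RHS C(7,4) = 35.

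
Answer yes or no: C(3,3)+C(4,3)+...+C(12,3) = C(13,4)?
Hockey stick identity gives Σ = C(13,4) = 715; RHS C(13,4) = 715.
Final answer: Yes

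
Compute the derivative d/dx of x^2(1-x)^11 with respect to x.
2x^1(1-x)^11 - 11x^2(1-x)^10

Explanation: Product rule: 2x^{1}(1-x)^{11} + x^2·(-11)(1-x)^{10}.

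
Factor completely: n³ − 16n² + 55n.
n(n − 5)(n − 11)

Reasoning: n³ − 16n² + 55n = n(n² − 16n + 55) = n(n − 5)(n − 11).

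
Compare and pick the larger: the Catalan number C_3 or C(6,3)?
C_3 = C(6,3)/(3+1) = 20/4 = 5; C(6,3) = 20.
Final answer: C(6,3)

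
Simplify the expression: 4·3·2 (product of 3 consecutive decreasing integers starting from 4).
This is P(4,3) = 4!/(1)! = 24.

Answer: 24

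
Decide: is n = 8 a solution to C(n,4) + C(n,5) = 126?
Yes

Reasoning: C(8,4) + C(8,5) = 70 + 56 = 126, which equals 126.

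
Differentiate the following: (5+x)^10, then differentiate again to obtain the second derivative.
90(5+x)^8

Explanation: First derivative: 10(5+x)^{9}. Second derivative: 10·9·(5+x)^{8} = 90(5+x)^{8}.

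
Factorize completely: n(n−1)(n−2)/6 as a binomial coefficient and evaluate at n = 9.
C(n,3); C(9,3) = 84

Explanation: n(n−1)(n−2)/6 = n!/(3!(n−3)!) = C(n,3). At n = 9: C(9,3) = 84.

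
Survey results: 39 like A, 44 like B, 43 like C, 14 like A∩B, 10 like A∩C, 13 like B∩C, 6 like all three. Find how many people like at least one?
95

Reasoning: |A∪B∪C| = 39+44+43-14-10-13+6 = 95.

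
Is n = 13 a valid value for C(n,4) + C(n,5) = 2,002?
Yes
C(13,4) + C(13,5) = 715 + 1,287 = 2,002, which equals 2,002.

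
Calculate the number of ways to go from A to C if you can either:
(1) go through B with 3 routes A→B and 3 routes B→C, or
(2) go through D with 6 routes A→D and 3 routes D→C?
27

Working:
Route via B: 3×3=9. Route via D: 6×3=18. Total: 27.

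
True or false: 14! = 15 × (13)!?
False

Working:
14! = 14 × 13! = 87,178,291,200, but 15 × 13! = 93,405,312,000.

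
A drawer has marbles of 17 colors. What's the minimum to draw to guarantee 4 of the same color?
Worst case: 3 of each = 51. One more: 52.
Final answer: 52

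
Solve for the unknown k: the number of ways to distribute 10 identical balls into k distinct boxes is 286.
Stars and bars: the count is C(10+k−1, k−1), increasing in k. k=2: C(11,1) = 11, k=3: C(12,2) = 66, k=4: C(13,3) = 286 ✓. So k = 4.

Answer: 4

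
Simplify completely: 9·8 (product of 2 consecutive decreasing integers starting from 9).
72

Solution: This is P(9,2) = 9!/(7)! = 72.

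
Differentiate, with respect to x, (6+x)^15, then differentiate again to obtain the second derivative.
210(6+x)^13

Reasoning: First derivative: 15(6+x)^{14}. Second derivative: 15·14·(6+x)^{13} = 210(6+x)^{13}.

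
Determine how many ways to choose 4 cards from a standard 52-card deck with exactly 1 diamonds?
13 diamonds and 39 non-diamonds: C(13,1) × C(39,3) = 13 × 9139 = 118,807.
Final answer: 118,807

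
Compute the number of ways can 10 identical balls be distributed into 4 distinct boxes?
286
C(10+4-1, 4-1) = C(13, 3) = 286.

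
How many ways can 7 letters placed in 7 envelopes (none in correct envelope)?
1,854

Working:
Using D(n) = (n-1)[D(n-1) + D(n-2)]:
D(7) = (7-1) × [D(6) + D(5)]
      = 6 × [265 + 44]
      = 6 × 309
      = 1,854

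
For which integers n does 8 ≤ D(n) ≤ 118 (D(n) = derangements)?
Using D(n) = (n−1)[D(n−1) + D(n−2)] with D(1)=0, D(2)=1: D(3)=2; D(4)=9; D(5)=44; D(6)=265. So valid n = 4, 5.

Answer: 4, 5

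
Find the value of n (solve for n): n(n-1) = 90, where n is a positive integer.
n² − n − 90 = 0, so n = (1 ± √(1 + 4·90))/2 = (1 ± √361)/2 = (1 ± 19)/2, i.e. n = 10 or n = -9. Taking the positive root, n = 10 (check: 10×9 = 90).
Final answer: 10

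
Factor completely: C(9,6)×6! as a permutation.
C(9,6)×6! = [9!/(6!(3)!)]×6! = 9!/(3)! = P(9,6) = 60,480.

Answer: P(9,6)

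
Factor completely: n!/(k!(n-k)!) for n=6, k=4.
This is the binomial coefficient C(6,4) = 15.
Final answer: C(6,4) = 15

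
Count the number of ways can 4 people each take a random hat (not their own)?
9

Reasoning: Using D(n) = (n-1)[D(n-1) + D(n-2)]:
D(4) = (4-1) × [D(3) + D(2)]
      = 3 × [2 + 1]
      = 3 × 3
      = 9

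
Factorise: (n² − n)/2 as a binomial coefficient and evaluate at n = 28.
C(n,2); C(28,2) = 378

Working:
(n² − n)/2 = n(n−1)/2 = C(n,2). At n = 28: C(28,2) = 378.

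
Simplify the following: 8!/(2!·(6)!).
This is C(8,2) = 28.
Final answer: 28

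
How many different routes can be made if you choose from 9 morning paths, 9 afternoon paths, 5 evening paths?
405

Working:
By the multiplication principle: 9 × 9 × 5 = 405.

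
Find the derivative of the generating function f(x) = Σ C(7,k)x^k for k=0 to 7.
Σ k·C(7,k)x^(k-1) for k=1 to 7

Reasoning: Term-by-term differentiation gives Σ k·C(7,k)x^{k-1} for k=1 to 7.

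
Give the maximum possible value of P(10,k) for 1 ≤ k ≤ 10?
3,628,800

Solution: P(10,k) increases in k, so maximum at k = 10: 10! = 3,628,800.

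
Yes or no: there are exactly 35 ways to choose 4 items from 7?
C(7,4) = 35.
Final answer: Yes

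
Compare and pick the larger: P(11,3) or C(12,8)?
P(11,3)=990, C(12,8)=495.
Final answer: P(11,3)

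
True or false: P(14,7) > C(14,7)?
True

Working:
P(14,7) = 17,297,280 and C(14,7) = 3,432; P(n,r) = r! × C(n,r) so P > C whenever r ≥ 2.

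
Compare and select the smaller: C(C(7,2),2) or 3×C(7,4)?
3×C(7,4)

Explanation: C(C(7,2),2)=210, 3×C(7,4)=105.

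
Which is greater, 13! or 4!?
13!

Solution: 13!=6,227,020,800, 4!=24. 13! > 4!.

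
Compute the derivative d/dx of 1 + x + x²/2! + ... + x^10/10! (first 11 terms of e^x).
Differentiating term by term gives the first 10 terms of e^x.
Final answer: 1 + x + x²/2! + ... + x^9/9!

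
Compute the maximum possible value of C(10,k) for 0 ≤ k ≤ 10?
252

Explanation: Maximum at k = 5: C(10,5) = 252.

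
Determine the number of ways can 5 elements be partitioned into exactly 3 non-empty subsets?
25
This equals S(5,3), the Stirling number of the 2nd kind.
Using the Stirling recurrence: S(n,k) = k·S(n-1,k) + S(n-1,k-1)
S(5,3) = 3·S(4,3) + S(4,2)
         = 3·6 + 7
         = 18 + 7
         = 25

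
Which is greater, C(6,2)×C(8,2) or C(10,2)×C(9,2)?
C(10,2)×C(9,2)

Solution: C(6,2)×C(8,2)=420, C(10,2)×C(9,2)=1,620.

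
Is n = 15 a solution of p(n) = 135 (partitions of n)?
No

Working:
Pentagonal recurrence p(n) = p(n−1) + p(n−2) − p(n−5) − p(n−7) + …: p(15) = p(14) + p(13) − p(10) − p(8) + p(3) + p(0) = 135 + 101 − 42 − 22 + 3 + 1 = 176, which does not equal 135.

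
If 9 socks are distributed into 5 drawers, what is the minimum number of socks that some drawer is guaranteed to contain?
Pigeonhole: ⌈9/5⌉ = 2.

Answer: 2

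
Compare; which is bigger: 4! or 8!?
8!

Reasoning: 4!=24, 8!=40,320. 8! > 4!.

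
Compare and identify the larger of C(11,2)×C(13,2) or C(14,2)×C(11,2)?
C(11,2)×C(13,2)=4,290, C(14,2)×C(11,2)=5,005.

Answer: C(14,2)×C(11,2)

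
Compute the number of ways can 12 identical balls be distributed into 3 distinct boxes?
91

Explanation: C(12+3-1, 3-1) = C(14, 2) = 91.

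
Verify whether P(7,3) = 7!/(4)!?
True

Working:
Permutation formula P(n,k) = n!/(n-k)!: 7!/4! = 5,040/24 = 210 = P(7,3). The statement holds.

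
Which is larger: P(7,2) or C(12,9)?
C(12,9)
P(7,2)=42, C(12,9)=220.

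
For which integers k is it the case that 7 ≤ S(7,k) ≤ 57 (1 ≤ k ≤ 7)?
6

S(7,1)=1; S(7,2)=63; S(7,3)=301; S(7,4)=350; S(7,5)=140; S(7,6)=21; S(7,7)=1. So valid k = 6.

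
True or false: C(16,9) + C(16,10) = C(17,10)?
True

Explanation: Pascal's identity C(n,k) + C(n,k+1) = C(n+1,k+1): 11,440 + 8,008 = 19,448 = C(17,10).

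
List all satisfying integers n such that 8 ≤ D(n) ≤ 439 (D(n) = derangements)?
Using D(n) = (n−1)[D(n−1) + D(n−2)] with D(1)=0, D(2)=1: D(3)=2; D(4)=9; D(5)=44; D(6)=265; D(7)=1,854. So valid n = 4, 5, 6.

Answer: 4, 5, 6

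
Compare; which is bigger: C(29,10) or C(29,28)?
C(29,10)

Explanation: C(29,10)=20,030,010, C(29,28)=29.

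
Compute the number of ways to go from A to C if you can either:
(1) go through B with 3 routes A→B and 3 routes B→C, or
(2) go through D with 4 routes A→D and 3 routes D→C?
21

Reasoning: Route via B: 3×3=9. Route via D: 4×3=12. Total: 21.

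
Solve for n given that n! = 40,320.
8

n! is strictly increasing. 6! = 720, 7! = 5,040, 8! = 40,320 ✓. So n = 8.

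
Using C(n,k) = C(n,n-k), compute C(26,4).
C(26,4) = C(26,22) = 14,950.
Final answer: 14,950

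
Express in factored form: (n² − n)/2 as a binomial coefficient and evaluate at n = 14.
C(n,2); C(14,2) = 91

Solution: (n² − n)/2 = n(n−1)/2 = C(n,2). At n = 14: C(14,2) = 91.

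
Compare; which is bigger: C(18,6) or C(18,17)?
C(18,6)=18,564, C(18,17)=18.

Answer: C(18,6)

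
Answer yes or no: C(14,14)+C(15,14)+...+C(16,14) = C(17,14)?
No

Explanation: Hockey stick identity gives Σ = C(17,15) = 136; RHS C(17,14) = 680.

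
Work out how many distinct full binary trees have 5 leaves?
14

Using the Catalan number formula: C_n = C(2n, n) / (n+1)
C_4 = C(8, 4) / (4+1)
     = 70 / 5
     = 14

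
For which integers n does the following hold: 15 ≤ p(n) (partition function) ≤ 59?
Tabulating p(n) via p(n) = p(n−1) + p(n−2) − p(n−5) − p(n−7) + …: p(6)=11; p(7)=15; p(8)=22; p(9)=30; p(10)=42; p(11)=56; p(12)=77. So valid n = 7, 8, 9, 10, 11.

Answer: 7, 8, 9, 10, 11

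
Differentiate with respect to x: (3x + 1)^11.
33(3x + 1)^10

Explanation: Chain rule: 11(3x+1)^{10} × 3 = 33(3x+1)^{10}.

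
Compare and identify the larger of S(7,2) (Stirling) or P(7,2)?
S(7,2)

Reasoning: S(7,2) = 2·S(6,2) + S(6,1) = 2·31 + 1 = 63; P(7,2) = 42.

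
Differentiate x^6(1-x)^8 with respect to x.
6x^5(1-x)^8 - 8x^6(1-x)^7

Explanation: Product rule: 6x^{5}(1-x)^{8} + x^6·(-8)(1-x)^{7}.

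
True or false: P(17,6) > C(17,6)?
P(17,6) = 8,910,720 and C(17,6) = 12,376; P(n,r) = r! × C(n,r) so P > C whenever r ≥ 2.

Answer: True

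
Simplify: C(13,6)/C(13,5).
4/3

C(n,k+1)/C(n,k) = (n−k)/(k+1). Here (13−5)/(5+1) = 8/6 = 4/3.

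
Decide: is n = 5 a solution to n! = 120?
Yes

5! = 5·4! = 5·24 = 120, which equals 120.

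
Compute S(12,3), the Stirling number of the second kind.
86,526

Explanation: Using the Stirling recurrence: S(n,k) = k·S(n-1,k) + S(n-1,k-1)
S(12,3) = 3·S(11,3) + S(11,2)
         = 3·28501 + 1023
         = 85503 + 1023
         = 86,526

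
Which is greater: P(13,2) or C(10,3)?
P(13,2)

Solution: P(13,2)=156, C(10,3)=120.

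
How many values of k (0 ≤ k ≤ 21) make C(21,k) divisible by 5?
12

Explanation: Checking C(21,k) mod 5 for k = 0..21: divisible at k = 2, 3, 4, 7, 8, 9, 12, 13, 14, 17, 18, 19. That's 12 values.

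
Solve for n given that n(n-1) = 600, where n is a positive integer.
n² − n − 600 = 0, so n = (1 ± √(1 + 4·600))/2 = (1 ± √2,401)/2 = (1 ± 49)/2, i.e. n = 25 or n = -24. Taking the positive root, n = 25 (check: 25×24 = 600).
Final answer: 25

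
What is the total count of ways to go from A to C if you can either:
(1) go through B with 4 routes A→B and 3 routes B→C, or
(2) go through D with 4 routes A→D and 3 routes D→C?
24

Working:
Route via B: 4×3=12. Route via D: 4×3=12. Total: 24.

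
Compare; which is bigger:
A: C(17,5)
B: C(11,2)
A=C(17,5)=6,188, B=C(11,2)=55.

Answer: A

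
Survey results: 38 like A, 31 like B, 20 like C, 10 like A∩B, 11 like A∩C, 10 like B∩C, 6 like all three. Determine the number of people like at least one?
|A∪B∪C| = 38+31+20-10-11-10+6 = 64.
Final answer: 64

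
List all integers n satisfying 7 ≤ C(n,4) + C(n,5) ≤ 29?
C(5,4)+C(5,5)=6; C(6,4)+C(6,5)=21; C(7,4)+C(7,5)=56. So valid n = 6.

Answer: 6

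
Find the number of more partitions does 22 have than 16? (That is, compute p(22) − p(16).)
771

Pentagonal recurrence p(n) = p(n−1) + p(n−2) − p(n−5) − p(n−7) + …: p(22) = p(21) + p(20) − p(17) − p(15) + p(10) + p(7) − p(0) = 792 + 627 − 297 − 176 + 42 + 15 − 1 = 1,002.
p(16) = p(15) + p(14) − p(11) − p(9) + p(4) + p(1) = 176 + 135 − 56 − 30 + 5 + 1 = 231.
Difference = 1,002 − 231 = 771.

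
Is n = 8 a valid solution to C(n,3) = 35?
No

Solution: C(8,3) = 8·7·6/3! = 336/6 = 56, which does not equal 35.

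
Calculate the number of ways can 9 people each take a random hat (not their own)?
133,496

Reasoning: Using D(n) = (n-1)[D(n-1) + D(n-2)]:
D(9) = (9-1) × [D(8) + D(7)]
      = 8 × [14833 + 1854]
      = 8 × 16687
      = 133,496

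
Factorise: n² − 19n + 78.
(n − 6)(n − 13)

Reasoning: Seek roots whose sum is 19 and product is 78: (6, 13). So n² − 19n + 78 = (n − 6)(n − 13).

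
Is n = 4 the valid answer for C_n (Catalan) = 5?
C_4 = C(8,4)/(4+1) = 70/5 = 14, which does not equal 5.
Final answer: No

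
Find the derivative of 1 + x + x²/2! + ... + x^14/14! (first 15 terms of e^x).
1 + x + x²/2! + ... + x^13/13!
Differentiating term by term gives the first 14 terms of e^x.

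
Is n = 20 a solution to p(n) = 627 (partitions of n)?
Pentagonal recurrence p(n) = p(n−1) + p(n−2) − p(n−5) − p(n−7) + …: p(20) = p(19) + p(18) − p(15) − p(13) + p(8) + p(5) = 490 + 385 − 176 − 101 + 22 + 7 = 627, which equals 627.

Answer: Yes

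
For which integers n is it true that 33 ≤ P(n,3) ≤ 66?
5

Working:
P(4,3)=24; P(5,3)=60; P(6,3)=120. So valid n = 5.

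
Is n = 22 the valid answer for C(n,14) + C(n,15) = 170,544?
No

Reasoning: C(22,14) + C(22,15) = 319,770 + 170,544 = 490,314, which does not equal 170,544.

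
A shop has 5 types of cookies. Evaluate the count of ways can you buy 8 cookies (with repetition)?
Stars and bars: C(8+5-1, 8) = C(12, 8) = 495.

Answer: 495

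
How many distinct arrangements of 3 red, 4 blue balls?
35

Reasoning: Multinomial: 7!/(3! × 4!) = 35.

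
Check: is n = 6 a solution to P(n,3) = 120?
Yes
P(6,3) = 6·5·4 = 120, which equals 120.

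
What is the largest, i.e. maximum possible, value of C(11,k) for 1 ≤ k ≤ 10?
462

Working:
C(11,k) is maximised at the centre of the row: C(11,5) = 462.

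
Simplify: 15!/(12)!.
2,730

Working:
This equals 15×14×13 = 2,730.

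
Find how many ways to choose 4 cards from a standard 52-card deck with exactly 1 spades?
118,807

Solution: 13 spades and 39 non-spades: C(13,1) × C(39,3) = 13 × 9139 = 118,807.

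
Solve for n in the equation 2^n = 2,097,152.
21

Working:
2,097,152 = 1,024 × 1,024 × 2 = 2^10 × 2^10 × 2^1 = 2^21, so n = 21.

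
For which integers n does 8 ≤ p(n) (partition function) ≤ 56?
Tabulating p(n) via p(n) = p(n−1) + p(n−2) − p(n−5) − p(n−7) + …: p(5)=7; p(6)=11; p(7)=15; p(8)=22; p(9)=30; p(10)=42; p(11)=56; p(12)=77. So valid n = 6, 7, 8, 9, 10, 11.
Final answer: 6, 7, 8, 9, 10, 11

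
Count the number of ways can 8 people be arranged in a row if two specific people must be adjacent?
10,080

Solution: Treat pair as unit: (8-1)! arrangements × 2 internal orders = 10,080.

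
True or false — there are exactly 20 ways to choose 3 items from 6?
True

C(6,3) = 20.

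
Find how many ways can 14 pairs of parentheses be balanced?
Using the Catalan number formula: C_n = C(2n, n) / (n+1)
C_14 = C(28, 14) / (14+1)
     = 40116600 / 15
     = 2,674,440
Final answer: 2,674,440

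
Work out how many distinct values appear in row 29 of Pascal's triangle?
15

Explanation: Row 29 has entries C(29,0)..C(29,29); by symmetry C(29,k)=C(29,29-k), giving 15 distinct values.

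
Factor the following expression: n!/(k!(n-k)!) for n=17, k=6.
C(17,6) = 12,376

This is the binomial coefficient C(17,6) = 12,376.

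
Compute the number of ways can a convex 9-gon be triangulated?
429

Working:
Using the Catalan number formula: C_n = C(2n, n) / (n+1)
C_7 = C(14, 7) / (7+1)
     = 3432 / 8
     = 429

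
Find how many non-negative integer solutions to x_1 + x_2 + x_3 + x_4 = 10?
C(10+4-1, 4-1) = 286.

Answer: 286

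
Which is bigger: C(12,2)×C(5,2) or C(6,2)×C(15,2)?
C(6,2)×C(15,2)

Explanation: C(12,2)×C(5,2)=660, C(6,2)×C(15,2)=1,575.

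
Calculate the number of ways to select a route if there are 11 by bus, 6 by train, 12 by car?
29

Reasoning: By the addition principle: 11 + 6 + 12 = 29.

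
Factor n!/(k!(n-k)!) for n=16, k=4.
C(16,4) = 1,820

Explanation: This is the binomial coefficient C(16,4) = 1,820.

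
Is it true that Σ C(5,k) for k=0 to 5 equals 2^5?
Binomial theorem: Σ C(5,k) = (1+1)^5 = 2^5 = 32; RHS 2^5 = 32.

Answer: True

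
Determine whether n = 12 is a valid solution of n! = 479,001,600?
Yes

Working:
12! = 12·11! = 12·39,916,800 = 479,001,600, which equals 479,001,600.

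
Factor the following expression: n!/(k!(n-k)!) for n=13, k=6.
C(13,6) = 1,716

Working:
This is the binomial coefficient C(13,6) = 1,716.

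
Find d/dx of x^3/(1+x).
(3x^2(1+x) - x^3)/(1+x)²

Working:
Quotient rule: [3x^{2}(1+x) - x^3]/(1+x)².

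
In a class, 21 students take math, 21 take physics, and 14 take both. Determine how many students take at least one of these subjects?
28

|A∪B| = |A|+|B|-|A∩B| = 21+21-14 = 28.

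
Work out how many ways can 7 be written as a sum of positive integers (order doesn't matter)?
15

Pentagonal recurrence p(n) = p(n−1) + p(n−2) − p(n−5) − p(n−7) + …: p(7) = p(6) + p(5) − p(2) − p(0) = 11 + 7 − 2 − 1 = 15.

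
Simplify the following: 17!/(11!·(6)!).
12,376

Working:
This is C(17,11) = 12,376.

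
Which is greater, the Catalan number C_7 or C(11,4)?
C_7 = C(14,7)/(7+1) = 3,432/8 = 429; C(11,4) = 330.
Final answer: C_7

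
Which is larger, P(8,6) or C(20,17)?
P(8,6)

Reasoning: P(8,6)=20,160, C(20,17)=1,140.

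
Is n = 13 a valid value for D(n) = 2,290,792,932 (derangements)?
Yes

Explanation: D(13) = (13-1)·[D(12) + D(11)] = 12·[176,214,841 + 14,684,570] = 2,290,792,932, which equals 2,290,792,932.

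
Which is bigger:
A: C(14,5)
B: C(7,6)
A

A=C(14,5)=2,002, B=C(7,6)=7.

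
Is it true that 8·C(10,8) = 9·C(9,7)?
False
Absorption identity k·C(n,k) = n·C(n-1,k-1). LHS = 8·45 = 360; RHS = 9·36 = 324.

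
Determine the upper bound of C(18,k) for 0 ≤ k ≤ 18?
48,620
Maximum at k = 9: C(18,9) = 48,620.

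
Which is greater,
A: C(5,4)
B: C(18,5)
B

A=C(5,4)=5, B=C(18,5)=8,568.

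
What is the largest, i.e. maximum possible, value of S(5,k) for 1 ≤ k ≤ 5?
25
Row S(5,k) for k = 1..5 (via S(n,k) = k·S(n−1,k) + S(n−1,k−1)): 1, 15, 25, 10, 1. The row is unimodal; maximum at k = 3: 25.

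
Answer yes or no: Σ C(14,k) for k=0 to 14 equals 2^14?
Yes

Working:
Binomial theorem: Σ C(14,k) = (1+1)^14 = 2^14 = 16,384; RHS 2^14 = 16,384.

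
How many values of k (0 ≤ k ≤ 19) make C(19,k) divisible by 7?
2

Solution: Checking C(19,k) mod 7 for k = 0..19: divisible at k = 6, 13. That's 2 values.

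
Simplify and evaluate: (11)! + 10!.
43,545,600

Explanation: (11)! + 10! = (11)·10! + 10! = (11+1)·10! = 12·10! = 43,545,600.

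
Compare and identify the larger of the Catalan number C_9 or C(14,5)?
C_9
C_9 = C(18,9)/(9+1) = 48,620/10 = 4,862; C(14,5) = 2,002.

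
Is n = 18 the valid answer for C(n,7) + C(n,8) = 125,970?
C(18,7) + C(18,8) = 31,824 + 43,758 = 75,582, which does not equal 125,970.

Answer: No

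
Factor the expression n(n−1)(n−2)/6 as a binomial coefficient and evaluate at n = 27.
C(n,3); C(27,3) = 2,925

Working:
n(n−1)(n−2)/6 = n!/(3!(n−3)!) = C(n,3). At n = 27: C(27,3) = 2,925.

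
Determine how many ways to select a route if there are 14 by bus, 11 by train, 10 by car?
35

Reasoning: By the addition principle: 14 + 11 + 10 = 35.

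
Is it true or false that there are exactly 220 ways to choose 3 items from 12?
True

Solution: C(12,3) = 220.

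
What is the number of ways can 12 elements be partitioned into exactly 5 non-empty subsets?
1,379,400

Explanation: This equals S(12,5), the Stirling number of the 2nd kind.
Using the Stirling recurrence: S(n,k) = k·S(n-1,k) + S(n-1,k-1)
S(12,5) = 5·S(11,5) + S(11,4)
         = 5·246730 + 145750
         = 1233650 + 145750
         = 1,379,400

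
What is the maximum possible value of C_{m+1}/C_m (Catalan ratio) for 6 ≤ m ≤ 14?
C_{m+1}/C_m = 2(2m+1)/(m+2), which increases with m. Maximum at m = 14: 2·29/16 = 29/8.
Final answer: 29/8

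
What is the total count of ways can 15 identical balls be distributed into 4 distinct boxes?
C(15+4-1, 4-1) = C(18, 3) = 816.
Final answer: 816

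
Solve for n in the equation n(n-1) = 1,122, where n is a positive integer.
n² − n − 1,122 = 0, so n = (1 ± √(1 + 4·1,122))/2 = (1 ± √4,489)/2 = (1 ± 67)/2, i.e. n = 34 or n = -33. Taking the positive root, n = 34 (check: 34×33 = 1,122).

Answer: 34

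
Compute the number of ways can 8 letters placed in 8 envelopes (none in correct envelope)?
14,833

Using D(n) = (n-1)[D(n-1) + D(n-2)]:
D(8) = (8-1) × [D(7) + D(6)]
      = 7 × [1854 + 265]
      = 7 × 2119
      = 14,833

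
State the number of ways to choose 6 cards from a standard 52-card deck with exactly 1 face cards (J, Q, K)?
7,896,096

Explanation: 12 face cards and 40 non-face cards: C(12,1) × C(40,5) = 12 × 658,008 = 7,896,096.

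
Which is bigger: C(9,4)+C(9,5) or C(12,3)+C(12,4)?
C(12,3)+C(12,4)

Working:
First=252, Second=715.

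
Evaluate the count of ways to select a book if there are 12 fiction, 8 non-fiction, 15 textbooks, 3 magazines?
38

Working:
By the addition principle: 12 + 8 + 15 + 3 = 38.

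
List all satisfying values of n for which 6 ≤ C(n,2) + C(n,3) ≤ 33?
4, 5

Explanation: C(3,2)+C(3,3)=4; C(4,2)+C(4,3)=10; C(5,2)+C(5,3)=20; C(6,2)+C(6,3)=35. So valid n = 4, 5.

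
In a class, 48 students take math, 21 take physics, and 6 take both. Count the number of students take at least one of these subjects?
63

Solution: |A∪B| = |A|+|B|-|A∩B| = 48+21-6 = 63.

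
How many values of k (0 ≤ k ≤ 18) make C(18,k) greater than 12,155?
7

Solution: Row 18 is unimodal and symmetric about k=18/2. C(18,5)=8,568 ≤ 12,155; C(18,6)=18,564 > 12,155; by symmetry C(18,k) > 12,155 for k = 6..12. That's 12 - 6 + 1 = 7 values.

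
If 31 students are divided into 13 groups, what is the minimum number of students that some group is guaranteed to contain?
3

Reasoning: Pigeonhole: ⌈31/13⌉ = 3.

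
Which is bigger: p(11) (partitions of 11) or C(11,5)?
C(11,5)
Pentagonal recurrence p(n) = p(n−1) + p(n−2) − p(n−5) − p(n−7) + …: p(11) = p(10) + p(9) − p(6) − p(4) = 42 + 30 − 11 − 5 = 56; C(11,5) = 462.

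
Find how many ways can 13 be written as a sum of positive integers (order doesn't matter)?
101
Pentagonal recurrence p(n) = p(n−1) + p(n−2) − p(n−5) − p(n−7) + …: p(13) = p(12) + p(11) − p(8) − p(6) + p(1) = 77 + 56 − 22 − 11 + 1 = 101.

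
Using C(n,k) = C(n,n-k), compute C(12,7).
792

Reasoning: C(12,7) = C(12,5) = 792.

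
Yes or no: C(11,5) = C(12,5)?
No

Reasoning: LHS = C(11,5) = 462; RHS = C(12,5) = 792. 462 ≠ 792, so the statement does not hold.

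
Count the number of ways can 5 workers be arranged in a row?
Arrangements of 5 distinct objects: 5! = 120.
Final answer: 120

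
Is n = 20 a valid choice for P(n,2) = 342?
No
P(20,2) = 20·19 = 380, which does not equal 342.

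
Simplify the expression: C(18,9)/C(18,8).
10/9

Reasoning: C(n,k+1)/C(n,k) = (n−k)/(k+1). Here (18−8)/(8+1) = 10/9 = 10/9.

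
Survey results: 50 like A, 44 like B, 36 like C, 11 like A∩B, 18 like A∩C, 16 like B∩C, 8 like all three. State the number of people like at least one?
93

Working:
|A∪B∪C| = 50+44+36-11-18-16+8 = 93.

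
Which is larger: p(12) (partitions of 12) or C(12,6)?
Pentagonal recurrence p(n) = p(n−1) + p(n−2) − p(n−5) − p(n−7) + …: p(12) = p(11) + p(10) − p(7) − p(5) + p(0) = 56 + 42 − 15 − 7 + 1 = 77; C(12,6) = 924.
Final answer: C(12,6)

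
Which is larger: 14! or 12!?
14!=87,178,291,200, 12!=479,001,600. 14! > 12!.

Answer: 14!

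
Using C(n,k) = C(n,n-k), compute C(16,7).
11,440
C(16,7) = C(16,9) = 11,440.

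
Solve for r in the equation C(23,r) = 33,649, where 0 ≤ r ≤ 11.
5
C(23,r) is increasing for 0 ≤ r ≤ 11. Stepping up (C(23,r+1) = C(23,r)·(23−r)/(r+1)): C(23,1) = 23, C(23,2) = 253, C(23,3) = 1,771, C(23,4) = 8,855, C(23,5) = 33,649 ✓. So r = 5.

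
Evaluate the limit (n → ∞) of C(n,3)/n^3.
1/6

Working:
C(n,3) ≈ n^3/3! for large n. Limit = 1/3! = 1/6.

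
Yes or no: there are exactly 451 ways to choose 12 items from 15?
No

Reasoning: C(15,12) = 455 ≠ 451.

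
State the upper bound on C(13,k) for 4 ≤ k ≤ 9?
1,716

C(13,k) is maximised at the centre of the row: C(13,6) = 1,716.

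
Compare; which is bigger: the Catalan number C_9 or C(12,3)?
C_9 = C(18,9)/(9+1) = 48,620/10 = 4,862; C(12,3) = 220.
Final answer: C_9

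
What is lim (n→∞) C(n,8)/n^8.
1/40320
C(n,8) ≈ n^8/8! for large n. Limit = 1/8! = 1/40320.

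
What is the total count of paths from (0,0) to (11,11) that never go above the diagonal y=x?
58,786

Reasoning: Counted by the Catalan number C_11: C_11 = C(22,11)/(11+1) = 705,432/12 = 58,786.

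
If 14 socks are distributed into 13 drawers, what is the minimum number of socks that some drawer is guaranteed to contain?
Pigeonhole: ⌈14/13⌉ = 2.
Final answer: 2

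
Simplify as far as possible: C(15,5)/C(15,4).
C(n,k+1)/C(n,k) = (n−k)/(k+1). Here (15−4)/(4+1) = 11/5 = 11/5.
Final answer: 11/5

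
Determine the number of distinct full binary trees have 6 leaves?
42

Working:
Using the Catalan number formula: C_n = C(2n, n) / (n+1)
C_5 = C(10, 5) / (5+1)
     = 252 / 6
     = 42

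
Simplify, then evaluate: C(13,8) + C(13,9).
2,002

Explanation: By Pascal's identity: C(14,9) = 2,002.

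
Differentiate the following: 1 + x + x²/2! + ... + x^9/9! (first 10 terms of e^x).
1 + x + x²/2! + ... + x^8/8!
Differentiating term by term gives the first 9 terms of e^x.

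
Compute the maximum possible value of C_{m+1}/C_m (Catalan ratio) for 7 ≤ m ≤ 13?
C_{m+1}/C_m = 2(2m+1)/(m+2), which increases with m. Maximum at m = 13: 2·27/15 = 18/5.
Final answer: 18/5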